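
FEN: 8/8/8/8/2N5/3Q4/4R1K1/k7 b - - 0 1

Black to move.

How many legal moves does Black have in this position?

Black to move; king on a1.
In check: no.
Legal moves: none.
Count: 0.

0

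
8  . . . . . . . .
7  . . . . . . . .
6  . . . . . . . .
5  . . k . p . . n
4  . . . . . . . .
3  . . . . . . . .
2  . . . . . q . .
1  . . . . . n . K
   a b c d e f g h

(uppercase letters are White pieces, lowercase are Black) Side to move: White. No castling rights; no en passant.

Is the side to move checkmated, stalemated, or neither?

White to move; white king on h1.
In check: no.
King squares — g1: attacked by Qf2; g2: attacked by Qf2; h2: attacked by Nf1.
Legal moves for White: none.
Not in check and no legal moves → stalemate.

stalemate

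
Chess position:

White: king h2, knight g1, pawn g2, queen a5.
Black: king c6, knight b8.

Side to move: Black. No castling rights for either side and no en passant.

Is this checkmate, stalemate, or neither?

Black to move; black king on c6.
In check: no.
Legal moves for Black: Nd7, Na6, Kd7, Kb7, Kd6.
Black has 5 legal moves and is not in check → neither.

neither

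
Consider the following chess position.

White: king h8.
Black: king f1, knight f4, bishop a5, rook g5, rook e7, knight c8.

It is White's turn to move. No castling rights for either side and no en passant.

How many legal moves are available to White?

White to move; king on h8.
In check: no.
Legal moves: none.
Count: 0.

0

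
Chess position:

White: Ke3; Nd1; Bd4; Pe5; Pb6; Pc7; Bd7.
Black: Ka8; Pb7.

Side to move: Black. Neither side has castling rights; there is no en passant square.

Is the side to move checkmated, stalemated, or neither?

Black to move; black king on a8.
In check: no.
King squares — a7: attacked by Pb6; b7: own pawn; b8: attacked by Pc7.
Legal moves for Black: none.
Not in check and no legal moves → stalemate.

stalemate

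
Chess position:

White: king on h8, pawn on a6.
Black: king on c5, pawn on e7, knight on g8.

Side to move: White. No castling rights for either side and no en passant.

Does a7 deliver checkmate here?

After a7: black king on c5; in check: no.
Black is not in check, so this cannot be checkmate.

no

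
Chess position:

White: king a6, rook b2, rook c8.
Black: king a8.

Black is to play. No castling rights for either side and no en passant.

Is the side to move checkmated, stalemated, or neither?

checkmate

Black to move; black king on a8.
In check: yes, from the white rook on c8.
King squares — a7: attacked by Ka6; b7: attacked by Rb2; b8: attacked by Rb2.
Legal moves for Black: none.
In check with no legal moves → checkmate.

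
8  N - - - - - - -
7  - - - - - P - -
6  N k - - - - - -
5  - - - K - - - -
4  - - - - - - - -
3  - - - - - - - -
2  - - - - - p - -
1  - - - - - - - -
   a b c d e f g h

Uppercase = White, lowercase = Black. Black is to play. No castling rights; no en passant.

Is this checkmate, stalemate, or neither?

Black to move; black king on b6.
In check: yes, from the white knight on a8.
Legal moves for Black: Kb7, Ka7, Kxa6, Kb5, Ka5.
Black is in check but has 5 legal moves → neither.

neither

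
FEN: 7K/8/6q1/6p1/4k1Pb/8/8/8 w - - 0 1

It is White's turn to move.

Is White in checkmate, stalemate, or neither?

White to move; white king on h8.
In check: no.
King squares — g7: attacked by Qg6; h7: attacked by Qg6; g8: attacked by Qg6.
Legal moves for White: none.
Not in check and no legal moves → stalemate.

stalemate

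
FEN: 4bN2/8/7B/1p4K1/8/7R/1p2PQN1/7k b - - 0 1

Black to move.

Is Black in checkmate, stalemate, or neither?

Black to move; black king on h1.
In check: yes, from the white rook on h3.
King squares — g1: attacked by Qf2; g2: attacked by Qf2; h2: attacked by Rh3.
Legal moves for Black: none.
In check with no legal moves → checkmate.

checkmate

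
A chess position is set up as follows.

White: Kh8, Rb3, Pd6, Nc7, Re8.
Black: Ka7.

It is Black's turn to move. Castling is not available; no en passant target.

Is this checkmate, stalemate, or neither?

stalemate

Black to move; black king on a7.
In check: no.
King squares — a6: attacked by Nc7; b6: attacked by Rb3; b7: attacked by Rb3; a8: attacked by Nc7; b8: attacked by Rb3.
Legal moves for Black: none.
Not in check and no legal moves → stalemate.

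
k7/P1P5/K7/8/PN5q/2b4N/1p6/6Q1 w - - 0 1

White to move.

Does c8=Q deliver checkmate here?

After c8=Q: black king on a8; in check: yes, from the white queen on c8.
King squares — a7: attacked by Qg1; b7: attacked by Ka6; b8: attacked by Pa7.
Black has no legal moves → checkmate.

yes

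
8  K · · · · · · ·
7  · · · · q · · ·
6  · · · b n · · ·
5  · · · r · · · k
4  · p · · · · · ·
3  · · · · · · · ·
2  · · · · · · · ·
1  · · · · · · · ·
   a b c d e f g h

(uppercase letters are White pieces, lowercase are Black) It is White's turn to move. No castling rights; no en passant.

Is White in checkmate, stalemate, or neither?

White to move; white king on a8.
In check: no.
King squares — a7: attacked by Qe7; b7: attacked by Qe7; b8: attacked by Bd6.
Legal moves for White: none.
Not in check and no legal moves → stalemate.

stalemate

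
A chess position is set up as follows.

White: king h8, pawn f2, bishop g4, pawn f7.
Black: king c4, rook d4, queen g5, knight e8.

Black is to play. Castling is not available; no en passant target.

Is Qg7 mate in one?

After Qg7: white king on h8; in check: yes, from the black queen on g7.
King squares — g7: attacked by Ne8; h7: attacked by Qg7; g8: attacked by Qg7.
White has no legal moves → checkmate.

yes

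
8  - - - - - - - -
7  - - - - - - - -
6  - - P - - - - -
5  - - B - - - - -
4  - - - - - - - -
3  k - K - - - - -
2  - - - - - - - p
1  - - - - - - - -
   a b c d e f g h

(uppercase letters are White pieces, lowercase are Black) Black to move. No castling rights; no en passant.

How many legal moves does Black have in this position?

2

Black to move; king on a3.
In check: yes, from the white bishop on c5.
Legal moves: Ka4, Ka2.
Count: 2.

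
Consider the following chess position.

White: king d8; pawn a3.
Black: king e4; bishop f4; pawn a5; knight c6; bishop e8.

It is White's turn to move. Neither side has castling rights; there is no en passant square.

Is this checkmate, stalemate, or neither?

neither

White to move; white king on d8.
In check: yes, from the black knight on c6.
King squares — c7: attacked by Bf4; d7: attacked by Be8; e7: attacked by Nc6; c8: available; e8: available.
Legal moves for White: Kxe8, Kc8.
White is in check but has 2 legal moves → neither.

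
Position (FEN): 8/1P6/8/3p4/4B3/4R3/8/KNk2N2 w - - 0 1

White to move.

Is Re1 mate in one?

yes

After Re1: black king on c1; in check: yes, from the white rook on e1.
King squares — b1: attacked by Ka1; d1: attacked by Re1; b2: attacked by Ka1; c2: attacked by Be4; d2: attacked by Nb1.
Black has no legal moves → checkmate.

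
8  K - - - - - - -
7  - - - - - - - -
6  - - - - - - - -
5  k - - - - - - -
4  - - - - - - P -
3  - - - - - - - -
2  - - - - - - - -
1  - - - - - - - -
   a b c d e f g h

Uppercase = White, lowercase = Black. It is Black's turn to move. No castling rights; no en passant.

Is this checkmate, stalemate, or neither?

neither

Black to move; black king on a5.
In check: no.
Legal moves for Black: Kb6, Ka6, Kb5, Kb4, Ka4.
Black has 5 legal moves and is not in check → neither.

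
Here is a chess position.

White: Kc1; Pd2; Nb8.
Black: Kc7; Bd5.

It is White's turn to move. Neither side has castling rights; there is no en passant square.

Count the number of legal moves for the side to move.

9

White to move; king on c1.
In check: no.
Legal moves: Nd7, Nc6, Na6+, Kc2, Kb2, Kd1, Kb1, d3, d4.
Count: 9.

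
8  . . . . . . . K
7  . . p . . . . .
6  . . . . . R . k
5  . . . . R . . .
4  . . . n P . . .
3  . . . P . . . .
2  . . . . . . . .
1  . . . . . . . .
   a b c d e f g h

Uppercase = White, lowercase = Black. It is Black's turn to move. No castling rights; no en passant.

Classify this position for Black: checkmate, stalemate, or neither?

checkmate

Black to move; black king on h6.
In check: yes, from the white rook on f6.
King squares — g5: attacked by Re5; h5: attacked by Re5; g6: attacked by Rf6; g7: attacked by Kh8; h7: attacked by Kh8.
Legal moves for Black: none.
In check with no legal moves → checkmate.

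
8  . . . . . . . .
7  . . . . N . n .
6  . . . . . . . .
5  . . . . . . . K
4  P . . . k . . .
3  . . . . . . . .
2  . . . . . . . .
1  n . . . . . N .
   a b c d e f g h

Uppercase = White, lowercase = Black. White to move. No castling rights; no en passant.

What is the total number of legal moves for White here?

White to move; king on h5.
In check: yes, from the black knight on g7.
Legal moves: Kh6, Kg6, Kg5, Kh4, Kg4.
Count: 5.

5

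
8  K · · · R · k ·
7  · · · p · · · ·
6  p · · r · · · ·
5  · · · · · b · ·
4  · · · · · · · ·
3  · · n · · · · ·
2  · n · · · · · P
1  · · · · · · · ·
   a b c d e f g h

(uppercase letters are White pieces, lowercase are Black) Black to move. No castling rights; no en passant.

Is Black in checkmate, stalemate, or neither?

Black to move; black king on g8.
In check: yes, from the white rook on e8.
Legal moves for Black: Kh7, Kg7, Kf7.
Black is in check but has 3 legal moves → neither.

neither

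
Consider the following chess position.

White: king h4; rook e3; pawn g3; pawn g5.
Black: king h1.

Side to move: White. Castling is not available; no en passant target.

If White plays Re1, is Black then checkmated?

After Re1: black king on h1; in check: yes, from the white rook on e1.
Black has 2 legal replies: Kh2, Kg2.
In check but a legal move exists → not checkmate.

no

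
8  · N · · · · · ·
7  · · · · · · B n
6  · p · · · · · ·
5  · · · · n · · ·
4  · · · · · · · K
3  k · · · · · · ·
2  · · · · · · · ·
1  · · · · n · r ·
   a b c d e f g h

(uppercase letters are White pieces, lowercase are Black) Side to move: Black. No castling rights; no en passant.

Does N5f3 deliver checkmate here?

After N5f3: white king on h4; in check: yes, from the black knight on f3.
White has 2 legal replies: Kh5, Kh3.
In check but a legal move exists → not checkmate.

no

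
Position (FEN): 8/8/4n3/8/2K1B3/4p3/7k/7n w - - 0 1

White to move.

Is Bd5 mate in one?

After Bd5: black king on h2; in check: no.
Black is not in check, so this cannot be checkmate.

no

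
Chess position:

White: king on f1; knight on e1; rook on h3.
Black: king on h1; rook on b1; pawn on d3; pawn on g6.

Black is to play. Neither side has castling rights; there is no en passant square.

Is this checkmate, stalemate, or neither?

Black to move; black king on h1.
In check: yes, from the white rook on h3.
King squares — g1: attacked by Kf1; g2: attacked by Ne1; h2: attacked by Rh3.
Legal moves for Black: none.
In check with no legal moves → checkmate.

checkmate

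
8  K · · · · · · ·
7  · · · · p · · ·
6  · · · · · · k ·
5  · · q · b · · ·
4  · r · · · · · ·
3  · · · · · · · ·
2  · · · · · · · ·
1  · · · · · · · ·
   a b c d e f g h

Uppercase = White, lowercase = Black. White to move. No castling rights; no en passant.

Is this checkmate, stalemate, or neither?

White to move; white king on a8.
In check: no.
King squares — a7: attacked by Qc5; b7: attacked by Rb4; b8: attacked by Rb4.
Legal moves for White: none.
Not in check and no legal moves → stalemate.

stalemate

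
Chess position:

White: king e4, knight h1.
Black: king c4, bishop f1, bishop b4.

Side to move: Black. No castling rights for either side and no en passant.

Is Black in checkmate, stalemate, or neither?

neither

Black to move; black king on c4.
In check: no.
Legal moves for Black: Kc5, Kb5, Kc3, Kb3, Bf8, Be7, Bd6, Bc5, Ba5, Bc3, Ba3, Bd2, Be1, Bh3, Bd3+, Bg2+, Be2.
Black has 17 legal moves and is not in check → neither.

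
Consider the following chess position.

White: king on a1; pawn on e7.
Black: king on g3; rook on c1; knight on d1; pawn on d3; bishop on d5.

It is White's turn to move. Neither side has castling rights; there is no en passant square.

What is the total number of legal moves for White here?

0

White to move; king on a1.
In check: yes, from the black rook on c1.
Legal moves: none.
Count: 0.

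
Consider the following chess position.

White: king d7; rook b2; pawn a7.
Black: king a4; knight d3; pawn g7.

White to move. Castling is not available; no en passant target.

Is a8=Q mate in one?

yes

After a8=Q: black king on a4; in check: yes, from the white queen on a8.
King squares — a3: attacked by Qa8; b3: attacked by Rb2; b4: attacked by Rb2; a5: attacked by Qa8; b5: attacked by Rb2.
Black has no legal moves → checkmate.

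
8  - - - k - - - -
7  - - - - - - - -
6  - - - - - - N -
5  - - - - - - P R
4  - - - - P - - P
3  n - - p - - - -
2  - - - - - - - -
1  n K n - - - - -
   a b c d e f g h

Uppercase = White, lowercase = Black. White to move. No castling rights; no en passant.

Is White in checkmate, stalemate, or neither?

White to move; white king on b1.
In check: yes, from the black knight on a3.
Legal moves for White: Kb2, Kxc1, Kxa1.
White is in check but has 3 legal moves → neither.

neither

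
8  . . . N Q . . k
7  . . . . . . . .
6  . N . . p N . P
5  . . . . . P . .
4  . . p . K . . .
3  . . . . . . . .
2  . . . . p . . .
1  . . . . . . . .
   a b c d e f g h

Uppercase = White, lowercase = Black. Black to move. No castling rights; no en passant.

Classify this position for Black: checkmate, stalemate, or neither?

checkmate

Black to move; black king on h8.
In check: yes, from the white queen on e8.
King squares — g7: attacked by Ph6; h7: attacked by Nf6; g8: attacked by Nf6.
Legal moves for Black: none.
In check with no legal moves → checkmate.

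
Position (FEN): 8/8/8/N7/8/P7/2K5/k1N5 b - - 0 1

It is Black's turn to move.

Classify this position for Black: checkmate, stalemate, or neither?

Black to move; black king on a1.
In check: no.
King squares — b1: attacked by Kc2; a2: attacked by Nc1; b2: attacked by Kc2.
Legal moves for Black: none.
Not in check and no legal moves → stalemate.

stalemate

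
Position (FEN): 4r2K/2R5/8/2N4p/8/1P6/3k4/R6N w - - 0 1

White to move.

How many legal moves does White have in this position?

2

White to move; king on h8.
In check: yes, from the black rook on e8.
Legal moves: Kh7, Kg7.
Count: 2.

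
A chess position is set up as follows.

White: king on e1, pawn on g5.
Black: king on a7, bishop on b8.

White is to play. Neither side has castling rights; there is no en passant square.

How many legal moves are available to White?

6

White to move; king on e1.
In check: no.
Legal moves: Kf2, Ke2, Kd2, Kf1, Kd1, g6.
Count: 6.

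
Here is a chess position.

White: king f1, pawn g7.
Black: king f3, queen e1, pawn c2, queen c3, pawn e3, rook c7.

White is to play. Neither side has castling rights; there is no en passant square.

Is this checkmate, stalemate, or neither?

White to move; white king on f1.
In check: yes, from the black queen on e1.
King squares — e1: attacked by Qc3; g1: attacked by Qe1; e2: attacked by Qe1; f2: attacked by Qe1; g2: attacked by Kf3.
Legal moves for White: none.
In check with no legal moves → checkmate.

checkmate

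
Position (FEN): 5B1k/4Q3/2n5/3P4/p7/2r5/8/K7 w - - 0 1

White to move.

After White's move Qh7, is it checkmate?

After Qh7: black king on h8; in check: yes, from the white queen on h7.
Black has 1 legal reply: Kxh7.
In check but a legal move exists → not checkmate.

no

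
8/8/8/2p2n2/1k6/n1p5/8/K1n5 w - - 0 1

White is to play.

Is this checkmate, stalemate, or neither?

stalemate

White to move; white king on a1.
In check: no.
King squares — b1: attacked by Na3; a2: attacked by Nc1; b2: attacked by Pc3.
Legal moves for White: none.
Not in check and no legal moves → stalemate.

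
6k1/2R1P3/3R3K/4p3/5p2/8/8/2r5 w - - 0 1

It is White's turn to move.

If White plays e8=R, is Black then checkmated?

yes

After e8=R: black king on g8; in check: yes, from the white rook on e8.
King squares — f7: attacked by Rc7; g7: attacked by Kh6; h7: attacked by Kh6; f8: attacked by Re8; h8: attacked by Re8.
Black has no legal moves → checkmate.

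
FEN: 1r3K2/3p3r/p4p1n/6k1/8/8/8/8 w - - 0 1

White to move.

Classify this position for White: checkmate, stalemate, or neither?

White to move; white king on f8.
In check: yes, from the black rook on b8.
King squares — e7: attacked by Rh7; f7: attacked by Nh6; g7: attacked by Rh7; e8: attacked by Rb8; g8: attacked by Nh6.
Legal moves for White: none.
In check with no legal moves → checkmate.

checkmate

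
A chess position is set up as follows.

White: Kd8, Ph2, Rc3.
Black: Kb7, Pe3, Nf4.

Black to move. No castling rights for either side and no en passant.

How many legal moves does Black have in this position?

Black to move; king on b7.
In check: no.
Legal moves: Kb8, Ka8, Ka7, Kb6, Ka6, Ng6, Ne6+, Nh5, Nd5, Nh3, Nd3, Ng2, Ne2, e2.
Count: 14.

14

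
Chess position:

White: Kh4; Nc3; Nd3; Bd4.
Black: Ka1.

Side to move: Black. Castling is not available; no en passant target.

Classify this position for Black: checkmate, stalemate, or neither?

Black to move; black king on a1.
In check: no.
King squares — b1: attacked by Nc3; a2: attacked by Nc3; b2: attacked by Nd3.
Legal moves for Black: none.
Not in check and no legal moves → stalemate.

stalemate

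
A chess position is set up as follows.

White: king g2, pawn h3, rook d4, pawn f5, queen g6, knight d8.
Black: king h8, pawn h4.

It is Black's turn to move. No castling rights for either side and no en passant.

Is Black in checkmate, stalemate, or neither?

Black to move; black king on h8.
In check: no.
King squares — g7: attacked by Qg6; h7: attacked by Qg6; g8: attacked by Qg6.
Legal moves for Black: none.
Not in check and no legal moves → stalemate.

stalemate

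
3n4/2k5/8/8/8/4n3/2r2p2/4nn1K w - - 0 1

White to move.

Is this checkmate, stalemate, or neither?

White to move; white king on h1.
In check: no.
King squares — g1: attacked by Pf2; g2: attacked by Ne1; h2: attacked by Nf1.
Legal moves for White: none.
Not in check and no legal moves → stalemate.

stalemate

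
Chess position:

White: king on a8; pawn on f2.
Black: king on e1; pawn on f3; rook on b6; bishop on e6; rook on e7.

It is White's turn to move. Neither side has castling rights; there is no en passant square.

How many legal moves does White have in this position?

White to move; king on a8.
In check: no.
Legal moves: none.
Count: 0.

0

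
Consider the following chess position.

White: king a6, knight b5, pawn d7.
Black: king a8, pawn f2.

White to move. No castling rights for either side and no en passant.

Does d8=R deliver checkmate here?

After d8=R: black king on a8; in check: yes, from the white rook on d8.
King squares — a7: attacked by Nb5; b7: attacked by Ka6; b8: attacked by Rd8.
Black has no legal moves → checkmate.

yes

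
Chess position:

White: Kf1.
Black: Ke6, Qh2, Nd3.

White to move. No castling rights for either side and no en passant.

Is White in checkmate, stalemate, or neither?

stalemate

White to move; white king on f1.
In check: no.
King squares — e1: attacked by Nd3; g1: attacked by Qh2; e2: attacked by Qh2; f2: attacked by Qh2; g2: attacked by Qh2.
Legal moves for White: none.
Not in check and no legal moves → stalemate.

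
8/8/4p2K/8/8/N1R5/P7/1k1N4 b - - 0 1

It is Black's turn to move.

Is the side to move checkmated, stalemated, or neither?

neither

Black to move; black king on b1.
In check: yes, from the white knight on a3.
King squares — a1: available; c1: attacked by Rc3; a2: available; b2: attacked by Nd1; c2: attacked by Na3.
Legal moves for Black: Kxa2, Ka1.
Black is in check but has 2 legal moves → neither.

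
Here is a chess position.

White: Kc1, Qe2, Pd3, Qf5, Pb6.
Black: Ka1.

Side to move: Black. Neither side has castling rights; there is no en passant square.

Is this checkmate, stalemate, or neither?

Black to move; black king on a1.
In check: no.
King squares — b1: attacked by Kc1; a2: attacked by Qe2; b2: attacked by Kc1.
Legal moves for Black: none.
Not in check and no legal moves → stalemate.

stalemate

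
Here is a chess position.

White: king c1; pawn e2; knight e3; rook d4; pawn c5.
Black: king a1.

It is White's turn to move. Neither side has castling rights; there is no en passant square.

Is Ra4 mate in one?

After Ra4: black king on a1; in check: yes, from the white rook on a4.
King squares — b1: attacked by Kc1; a2: attacked by Ra4; b2: attacked by Kc1.
Black has no legal moves → checkmate.

yes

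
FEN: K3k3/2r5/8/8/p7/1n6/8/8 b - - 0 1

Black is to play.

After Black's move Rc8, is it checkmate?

After Rc8: white king on a8; in check: yes, from the black rook on c8.
White has 2 legal replies: Kb7, Ka7.
In check but a legal move exists → not checkmate.

no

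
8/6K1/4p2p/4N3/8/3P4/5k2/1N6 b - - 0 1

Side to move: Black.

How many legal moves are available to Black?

Black to move; king on f2.
In check: no.
Legal moves: Kg3, Ke3, Kg2, Ke2, Kg1, Kf1, Ke1, h5.
Count: 8.

8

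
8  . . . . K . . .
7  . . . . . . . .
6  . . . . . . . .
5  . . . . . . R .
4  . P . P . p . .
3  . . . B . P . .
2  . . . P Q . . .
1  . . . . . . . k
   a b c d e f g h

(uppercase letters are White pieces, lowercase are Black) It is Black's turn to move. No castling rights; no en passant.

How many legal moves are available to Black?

Black to move; king on h1.
In check: no.
Legal moves: none.
Count: 0.

0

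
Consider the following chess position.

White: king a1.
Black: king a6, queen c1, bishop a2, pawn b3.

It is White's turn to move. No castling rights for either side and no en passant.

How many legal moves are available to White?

White to move; king on a1.
In check: yes, from the black queen on c1.
Legal moves: none.
Count: 0.

0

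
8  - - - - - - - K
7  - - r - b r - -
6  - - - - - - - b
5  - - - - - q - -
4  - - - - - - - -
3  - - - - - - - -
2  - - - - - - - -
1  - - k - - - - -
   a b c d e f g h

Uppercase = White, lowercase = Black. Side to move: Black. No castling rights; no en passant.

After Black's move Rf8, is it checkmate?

yes

After Rf8: white king on h8; in check: yes, from the black rook on f8.
King squares — g7: attacked by Bh6; h7: attacked by Qf5; g8: attacked by Rf8.
White has no legal moves → checkmate.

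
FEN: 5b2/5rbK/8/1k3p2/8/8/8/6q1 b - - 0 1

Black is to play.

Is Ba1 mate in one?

After Ba1: white king on h7; in check: yes, from the black rook on f7.
King squares — g6: attacked by Qg1; h6: attacked by Bf8; g7: attacked by Ba1; g8: attacked by Qg1; h8: attacked by Ba1.
White has no legal moves → checkmate.

yes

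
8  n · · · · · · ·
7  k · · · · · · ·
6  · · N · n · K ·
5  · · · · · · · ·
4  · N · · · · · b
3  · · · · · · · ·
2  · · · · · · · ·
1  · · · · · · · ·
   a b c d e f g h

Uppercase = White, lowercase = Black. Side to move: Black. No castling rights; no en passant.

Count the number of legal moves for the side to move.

2

Black to move; king on a7.
In check: yes, from the white knight on c6.
Legal moves: Kb7, Kb6.
Count: 2.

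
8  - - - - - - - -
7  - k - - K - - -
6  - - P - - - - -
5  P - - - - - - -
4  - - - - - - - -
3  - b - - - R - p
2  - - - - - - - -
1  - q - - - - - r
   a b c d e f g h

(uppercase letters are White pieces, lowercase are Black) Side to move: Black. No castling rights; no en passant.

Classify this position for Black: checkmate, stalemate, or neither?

neither

Black to move; black king on b7.
In check: yes, from the white pawn on c6.
Legal moves for Black: Kc8, Kb8, Ka8, Kc7, Ka7, Kxc6, Ka6.
Black is in check but has 7 legal moves → neither.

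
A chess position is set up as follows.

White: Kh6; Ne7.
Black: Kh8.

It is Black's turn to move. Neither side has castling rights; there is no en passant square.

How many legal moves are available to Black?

Black to move; king on h8.
In check: no.
Legal moves: none.
Count: 0.

0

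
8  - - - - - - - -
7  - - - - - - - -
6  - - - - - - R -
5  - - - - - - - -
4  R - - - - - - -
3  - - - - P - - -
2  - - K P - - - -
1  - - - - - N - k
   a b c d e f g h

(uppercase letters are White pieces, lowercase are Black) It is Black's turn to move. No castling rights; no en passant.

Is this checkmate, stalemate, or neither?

stalemate

Black to move; black king on h1.
In check: no.
King squares — g1: attacked by Rg6; g2: attacked by Rg6; h2: attacked by Nf1.
Legal moves for Black: none.
Not in check and no legal moves → stalemate.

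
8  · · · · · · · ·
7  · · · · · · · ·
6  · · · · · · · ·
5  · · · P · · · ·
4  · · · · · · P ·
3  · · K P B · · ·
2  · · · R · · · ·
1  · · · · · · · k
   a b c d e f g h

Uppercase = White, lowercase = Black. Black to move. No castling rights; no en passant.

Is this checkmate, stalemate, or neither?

Black to move; black king on h1.
In check: no.
King squares — g1: attacked by Be3; g2: attacked by Rd2; h2: attacked by Rd2.
Legal moves for Black: none.
Not in check and no legal moves → stalemate.

stalemate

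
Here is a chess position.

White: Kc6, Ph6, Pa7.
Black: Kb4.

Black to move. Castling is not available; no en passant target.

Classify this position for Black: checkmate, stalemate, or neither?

neither

Black to move; black king on b4.
In check: no.
Legal moves for Black: Ka5, Kc4, Ka4, Kc3, Kb3, Ka3.
Black has 6 legal moves and is not in check → neither.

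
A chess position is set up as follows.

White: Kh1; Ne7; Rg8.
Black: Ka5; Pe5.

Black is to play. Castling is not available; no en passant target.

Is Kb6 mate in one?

no

After Kb6: white king on h1; in check: no.
White is not in check, so this cannot be checkmate.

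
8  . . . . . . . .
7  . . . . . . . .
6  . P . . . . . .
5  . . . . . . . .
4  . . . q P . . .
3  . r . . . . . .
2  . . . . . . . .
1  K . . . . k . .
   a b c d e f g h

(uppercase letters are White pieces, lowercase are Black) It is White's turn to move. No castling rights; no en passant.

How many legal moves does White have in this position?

White to move; king on a1.
In check: yes, from the black queen on d4.
Legal moves: Ka2.
Count: 1.

1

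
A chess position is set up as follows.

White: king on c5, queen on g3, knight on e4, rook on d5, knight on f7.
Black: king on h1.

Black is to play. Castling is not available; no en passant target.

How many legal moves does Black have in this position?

0

Black to move; king on h1.
In check: no.
Legal moves: none.
Count: 0.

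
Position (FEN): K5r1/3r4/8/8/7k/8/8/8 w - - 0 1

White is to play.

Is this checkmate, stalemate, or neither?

checkmate

White to move; white king on a8.
In check: yes, from the black rook on g8.
King squares — a7: attacked by Rd7; b7: attacked by Rd7; b8: attacked by Rg8.
Legal moves for White: none.
In check with no legal moves → checkmate.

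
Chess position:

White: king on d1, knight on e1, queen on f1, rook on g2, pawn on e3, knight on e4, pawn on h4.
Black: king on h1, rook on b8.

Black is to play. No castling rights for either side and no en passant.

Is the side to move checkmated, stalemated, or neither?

checkmate

Black to move; black king on h1.
In check: yes, from the white queen on f1.
King squares — g1: attacked by Qf1; g2: attacked by Ne1; h2: attacked by Rg2.
Legal moves for Black: none.
In check with no legal moves → checkmate.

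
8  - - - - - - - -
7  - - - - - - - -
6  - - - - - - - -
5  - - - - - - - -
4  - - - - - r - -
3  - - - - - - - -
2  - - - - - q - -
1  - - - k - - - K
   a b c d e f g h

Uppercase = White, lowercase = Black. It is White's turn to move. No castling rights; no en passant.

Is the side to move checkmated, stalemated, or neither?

stalemate

White to move; white king on h1.
In check: no.
King squares — g1: attacked by Qf2; g2: attacked by Qf2; h2: attacked by Qf2.
Legal moves for White: none.
Not in check and no legal moves → stalemate.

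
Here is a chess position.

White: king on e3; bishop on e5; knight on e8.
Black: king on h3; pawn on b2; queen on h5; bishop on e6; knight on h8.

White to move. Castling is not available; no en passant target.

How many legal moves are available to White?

22

White to move; king on e3.
In check: no.
Legal moves: Ng7, Nc7, Nf6, Nd6, Bxh8, Bb8, Bg7, Bc7, Bf6, Bd6, Bf4, Bd4, Bg3, Bc3, Bh2, Bxb2, Kf4, Ke4, Kd4, Kd3, Kf2, Kd2.
Count: 22.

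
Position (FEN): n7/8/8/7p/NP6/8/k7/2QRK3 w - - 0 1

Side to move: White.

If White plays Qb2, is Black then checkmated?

After Qb2: black king on a2; in check: yes, from the white queen on b2.
King squares — a1: attacked by Rd1; b1: attacked by Rd1; b2: attacked by Na4; a3: attacked by Qb2; b3: attacked by Qb2.
Black has no legal moves → checkmate.

yes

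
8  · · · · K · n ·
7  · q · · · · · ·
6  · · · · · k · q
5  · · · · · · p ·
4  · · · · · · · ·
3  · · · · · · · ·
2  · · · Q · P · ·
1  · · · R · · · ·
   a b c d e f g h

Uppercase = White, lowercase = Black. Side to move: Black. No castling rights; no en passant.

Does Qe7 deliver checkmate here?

After Qe7: white king on e8; in check: yes, from the black queen on e7.
King squares — d7: attacked by Qe7; e7: attacked by Kf6; f7: attacked by Kf6; d8: attacked by Qe7; f8: attacked by Qh6.
White has no legal moves → checkmate.

yes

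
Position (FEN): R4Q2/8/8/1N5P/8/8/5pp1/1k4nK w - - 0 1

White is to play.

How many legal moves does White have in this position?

White to move; king on h1.
In check: yes, from the black pawn on g2.
Legal moves: Kh2, Kxg2.
Count: 2.

2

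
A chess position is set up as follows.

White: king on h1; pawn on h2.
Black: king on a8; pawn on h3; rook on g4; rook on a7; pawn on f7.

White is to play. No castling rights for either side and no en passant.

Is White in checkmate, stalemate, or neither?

stalemate

White to move; white king on h1.
In check: no.
King squares — g1: attacked by Rg4; g2: attacked by Ph3; h2: own pawn.
Legal moves for White: none.
Not in check and no legal moves → stalemate.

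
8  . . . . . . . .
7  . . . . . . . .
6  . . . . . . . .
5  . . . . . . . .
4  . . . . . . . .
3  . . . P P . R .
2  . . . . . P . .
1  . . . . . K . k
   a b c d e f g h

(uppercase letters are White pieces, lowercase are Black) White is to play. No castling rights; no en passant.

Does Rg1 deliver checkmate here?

After Rg1: black king on h1; in check: yes, from the white rook on g1.
Black has 1 legal reply: Kh2.
In check but a legal move exists → not checkmate.

no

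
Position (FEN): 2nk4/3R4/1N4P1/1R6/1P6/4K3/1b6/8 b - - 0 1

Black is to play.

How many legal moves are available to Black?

1

Black to move; king on d8.
In check: yes, from the white rook on d7.
Legal moves: Ke8.
Count: 1.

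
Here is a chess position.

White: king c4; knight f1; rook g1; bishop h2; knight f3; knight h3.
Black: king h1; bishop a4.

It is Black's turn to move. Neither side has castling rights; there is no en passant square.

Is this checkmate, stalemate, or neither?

Black to move; black king on h1.
In check: yes, from the white rook on g1.
King squares — g1: attacked by Bh2; g2: attacked by Rg1; h2: attacked by Nf1.
Legal moves for Black: none.
In check with no legal moves → checkmate.

checkmate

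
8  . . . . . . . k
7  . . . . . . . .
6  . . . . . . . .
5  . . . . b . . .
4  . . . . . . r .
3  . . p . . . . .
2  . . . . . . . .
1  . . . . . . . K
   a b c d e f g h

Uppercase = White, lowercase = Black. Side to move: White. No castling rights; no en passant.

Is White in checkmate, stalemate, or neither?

stalemate

White to move; white king on h1.
In check: no.
King squares — g1: attacked by Rg4; g2: attacked by Rg4; h2: attacked by Be5.
Legal moves for White: none.
Not in check and no legal moves → stalemate.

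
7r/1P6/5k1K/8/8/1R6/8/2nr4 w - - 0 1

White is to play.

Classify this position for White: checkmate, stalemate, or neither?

White to move; white king on h6.
In check: yes, from the black rook on h8.
King squares — g5: attacked by Kf6; h5: attacked by Rh8; g6: attacked by Kf6; g7: attacked by Kf6; h7: attacked by Rh8.
Legal moves for White: none.
In check with no legal moves → checkmate.

checkmate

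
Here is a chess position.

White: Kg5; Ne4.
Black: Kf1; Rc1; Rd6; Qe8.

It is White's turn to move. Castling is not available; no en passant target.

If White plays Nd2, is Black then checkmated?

After Nd2: black king on f1; in check: yes, from the white knight on d2.
Black has 6 legal replies: Kg2, Kf2, Ke2, Kg1, Ke1, Rxd2.
In check but a legal move exists → not checkmate.

no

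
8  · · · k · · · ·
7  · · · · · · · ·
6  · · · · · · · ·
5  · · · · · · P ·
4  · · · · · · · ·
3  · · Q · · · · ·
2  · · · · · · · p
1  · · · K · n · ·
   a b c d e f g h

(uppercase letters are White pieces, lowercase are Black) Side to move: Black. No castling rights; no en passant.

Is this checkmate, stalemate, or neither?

neither

Black to move; black king on d8.
In check: no.
Legal moves for Black: Ke8, Ke7, Kd7, Ng3, Ne3+, Nd2, h1=Q, h1=R, h1=B, h1=N.
Black has 10 legal moves and is not in check → neither.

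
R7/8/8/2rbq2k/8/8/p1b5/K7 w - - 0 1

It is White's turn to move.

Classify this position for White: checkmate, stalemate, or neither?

checkmate

White to move; white king on a1.
In check: yes, from the black queen on e5.
King squares — b1: attacked by Pa2; a2: attacked by Bd5; b2: attacked by Qe5.
Legal moves for White: none.
In check with no legal moves → checkmate.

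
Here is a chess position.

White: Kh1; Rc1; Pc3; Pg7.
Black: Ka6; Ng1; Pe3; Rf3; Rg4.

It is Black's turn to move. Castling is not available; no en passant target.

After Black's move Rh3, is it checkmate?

After Rh3: white king on h1; in check: yes, from the black rook on h3.
King squares — g1: attacked by Rg4; g2: attacked by Rg4; h2: attacked by Rh3.
White has no legal moves → checkmate.

yes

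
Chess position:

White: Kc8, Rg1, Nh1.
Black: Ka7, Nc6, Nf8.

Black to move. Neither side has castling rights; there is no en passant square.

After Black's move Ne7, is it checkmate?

After Ne7: white king on c8; in check: yes, from the black knight on e7.
White has 2 legal replies: Kd8, Kc7.
In check but a legal move exists → not checkmate.

no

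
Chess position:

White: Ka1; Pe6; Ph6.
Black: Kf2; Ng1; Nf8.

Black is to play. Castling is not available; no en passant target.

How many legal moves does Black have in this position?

Black to move; king on f2.
In check: no.
Legal moves: Nh7, Nd7, Ng6, Nxe6, Kg3, Kf3, Ke3, Kg2, Ke2, Kf1, Ke1, Nh3, Nf3, Ne2.
Count: 14.

14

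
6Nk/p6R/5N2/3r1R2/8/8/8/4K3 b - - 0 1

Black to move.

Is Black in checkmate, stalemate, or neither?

Black to move; black king on h8.
In check: yes, from the white rook on h7.
King squares — g7: attacked by Rh7; h7: attacked by Nf6; g8: attacked by Nf6.
Legal moves for Black: none.
In check with no legal moves → checkmate.

checkmate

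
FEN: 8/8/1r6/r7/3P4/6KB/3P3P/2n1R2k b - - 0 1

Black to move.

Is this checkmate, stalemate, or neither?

checkmate

Black to move; black king on h1.
In check: yes, from the white rook on e1.
King squares — g1: attacked by Re1; g2: attacked by Kg3; h2: attacked by Kg3.
Legal moves for Black: none.
In check with no legal moves → checkmate.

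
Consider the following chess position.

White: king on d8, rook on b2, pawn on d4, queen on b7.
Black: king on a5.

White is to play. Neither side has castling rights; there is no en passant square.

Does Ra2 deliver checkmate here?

yes

After Ra2: black king on a5; in check: yes, from the white rook on a2.
King squares — a4: attacked by Ra2; b4: attacked by Qb7; b5: attacked by Qb7; a6: attacked by Ra2; b6: attacked by Qb7.
Black has no legal moves → checkmate.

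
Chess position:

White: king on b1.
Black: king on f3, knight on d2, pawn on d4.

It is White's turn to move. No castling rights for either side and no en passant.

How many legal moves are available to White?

5

White to move; king on b1.
In check: yes, from the black knight on d2.
Legal moves: Kc2, Kb2, Ka2, Kc1, Ka1.
Count: 5.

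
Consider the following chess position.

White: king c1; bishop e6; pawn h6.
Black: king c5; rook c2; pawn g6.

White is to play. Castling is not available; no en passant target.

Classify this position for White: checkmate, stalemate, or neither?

neither

White to move; white king on c1.
In check: yes, from the black rook on c2.
Legal moves for White: Kxc2, Kd1, Kb1.
White is in check but has 3 legal moves → neither.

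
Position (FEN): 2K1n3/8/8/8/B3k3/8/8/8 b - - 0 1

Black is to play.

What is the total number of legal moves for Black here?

Black to move; king on e4.
In check: no.
Legal moves: Ng7, Nc7, Nf6, Nd6+, Kf5, Ke5, Kd5, Kf4, Kd4, Kf3, Ke3, Kd3.
Count: 12.

12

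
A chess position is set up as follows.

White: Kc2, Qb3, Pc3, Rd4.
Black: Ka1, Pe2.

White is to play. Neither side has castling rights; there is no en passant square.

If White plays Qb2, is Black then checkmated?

yes

After Qb2: black king on a1; in check: yes, from the white queen on b2.
King squares — b1: attacked by Qb2; a2: attacked by Qb2; b2: attacked by Kc2.
Black has no legal moves → checkmate.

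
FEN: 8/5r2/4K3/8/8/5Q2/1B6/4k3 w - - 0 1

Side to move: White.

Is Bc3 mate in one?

yes

After Bc3: black king on e1; in check: yes, from the white bishop on c3.
King squares — d1: attacked by Qf3; f1: attacked by Qf3; d2: attacked by Bc3; e2: attacked by Qf3; f2: attacked by Qf3.
Black has no legal moves → checkmate.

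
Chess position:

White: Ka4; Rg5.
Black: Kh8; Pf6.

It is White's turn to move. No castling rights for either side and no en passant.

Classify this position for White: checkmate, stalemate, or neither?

White to move; white king on a4.
In check: no.
Legal moves for White include: Rg8+, Rg7, Rg6, Rh5+, Rf5, Re5, Rd5, Rc5, Rb5, Ra5, Rg4, Rg3, Rg2, Rg1, Kb5, Ka5, Kb4, Kb3, ... (list truncated; more exist).
White has legal moves and is not in check → neither.

neither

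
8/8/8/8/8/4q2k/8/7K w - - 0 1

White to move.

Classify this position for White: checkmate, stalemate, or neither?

stalemate

White to move; white king on h1.
In check: no.
King squares — g1: attacked by Qe3; g2: attacked by Kh3; h2: attacked by Kh3.
Legal moves for White: none.
Not in check and no legal moves → stalemate.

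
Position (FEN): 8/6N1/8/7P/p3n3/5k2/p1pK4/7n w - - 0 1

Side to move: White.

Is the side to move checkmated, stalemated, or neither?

White to move; white king on d2.
In check: yes, from the black knight on e4.
King squares — c1: available; d1: attacked by Pc2; e1: available; c2: available; e2: attacked by Kf3; c3: attacked by Ne4; d3: available; e3: attacked by Kf3.
Legal moves for White: Kd3, Kxc2, Ke1, Kc1.
White is in check but has 4 legal moves → neither.

neither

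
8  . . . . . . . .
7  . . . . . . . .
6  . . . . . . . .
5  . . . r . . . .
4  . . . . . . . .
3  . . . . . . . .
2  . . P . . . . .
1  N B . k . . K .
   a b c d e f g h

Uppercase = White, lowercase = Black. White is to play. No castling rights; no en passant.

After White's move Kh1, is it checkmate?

After Kh1: black king on d1; in check: no.
Black is not in check, so this cannot be checkmate.

no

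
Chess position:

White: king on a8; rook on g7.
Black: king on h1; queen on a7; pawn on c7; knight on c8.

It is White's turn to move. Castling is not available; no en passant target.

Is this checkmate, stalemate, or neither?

White to move; white king on a8.
In check: yes, from the black queen on a7.
King squares — a7: attacked by Nc8; b7: attacked by Qa7; b8: attacked by Qa7.
Legal moves for White: none.
In check with no legal moves → checkmate.

checkmate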